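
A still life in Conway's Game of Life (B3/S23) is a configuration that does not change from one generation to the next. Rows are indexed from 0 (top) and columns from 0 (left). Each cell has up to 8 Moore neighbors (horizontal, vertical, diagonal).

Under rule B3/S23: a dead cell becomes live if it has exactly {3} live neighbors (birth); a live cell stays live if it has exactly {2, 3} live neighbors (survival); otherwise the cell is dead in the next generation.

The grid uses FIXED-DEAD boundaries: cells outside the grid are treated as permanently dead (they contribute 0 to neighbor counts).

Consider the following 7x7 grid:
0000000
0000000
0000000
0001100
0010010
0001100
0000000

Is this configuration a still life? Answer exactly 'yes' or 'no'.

Compute generation 1 and compare to generation 0 (given above):
Generation 1:
0000000
0000000
0000000
0001100
0010010
0001100
0000000
The grids are IDENTICAL -> still life.

Answer: yes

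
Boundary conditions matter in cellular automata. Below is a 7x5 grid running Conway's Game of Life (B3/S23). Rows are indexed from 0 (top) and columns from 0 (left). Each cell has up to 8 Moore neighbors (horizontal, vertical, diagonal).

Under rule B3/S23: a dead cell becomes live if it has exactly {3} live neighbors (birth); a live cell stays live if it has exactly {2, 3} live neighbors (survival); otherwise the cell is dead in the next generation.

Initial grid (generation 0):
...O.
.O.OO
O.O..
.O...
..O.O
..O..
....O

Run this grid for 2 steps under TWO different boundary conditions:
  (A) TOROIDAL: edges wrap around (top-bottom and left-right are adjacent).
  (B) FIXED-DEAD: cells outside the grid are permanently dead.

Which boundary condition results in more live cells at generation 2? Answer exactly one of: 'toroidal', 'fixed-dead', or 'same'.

Answer: fixed-dead

Derivation:
Under TOROIDAL boundary, generation 2:
O....
.....
.....
.....
O..OO
...O.
..OOO
Population = 8

Under FIXED-DEAD boundary, generation 2:
..O.O
.O...
O....
O...O
.O.O.
..O..
.....
Population = 9

Comparison: toroidal=8, fixed-dead=9 -> fixed-dead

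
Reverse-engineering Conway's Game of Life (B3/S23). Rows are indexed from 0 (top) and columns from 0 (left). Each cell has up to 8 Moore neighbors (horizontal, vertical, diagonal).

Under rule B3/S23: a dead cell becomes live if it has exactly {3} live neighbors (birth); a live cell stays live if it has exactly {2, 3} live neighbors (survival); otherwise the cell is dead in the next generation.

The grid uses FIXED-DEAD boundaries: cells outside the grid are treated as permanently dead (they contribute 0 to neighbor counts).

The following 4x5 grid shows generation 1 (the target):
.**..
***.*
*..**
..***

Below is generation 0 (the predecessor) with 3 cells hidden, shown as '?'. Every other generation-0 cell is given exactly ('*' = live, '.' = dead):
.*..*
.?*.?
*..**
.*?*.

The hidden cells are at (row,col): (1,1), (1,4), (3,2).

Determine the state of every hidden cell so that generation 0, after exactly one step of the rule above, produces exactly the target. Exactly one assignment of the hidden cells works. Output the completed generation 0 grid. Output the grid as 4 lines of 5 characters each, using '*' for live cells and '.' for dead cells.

Answer: .*..*
.**..
*..**
.*.*.

Derivation:
Hidden generation-0 cells (in order): (1,1), (1,4), (3,2).
A hidden cell only influences target cells in its own 3x3 neighborhood. Try each of the 2^3 = 8 assignments, step the completed generation 0 forward once under B3/S23, and compare with the target:
  (1,1)=. (1,4)=. (3,2)=. -> step gives (0,1)='.' but target has '*' -> reject
  (1,1)=. (1,4)=. (3,2)=* -> step gives (0,1)='.' but target has '*' -> reject
  (1,1)=. (1,4)=* (3,2)=. -> step gives (0,1)='.' but target has '*' -> reject
  (1,1)=. (1,4)=* (3,2)=* -> step gives (0,1)='.' but target has '*' -> reject
  (1,1)=* (1,4)=. (3,2)=. -> step reproduces the target at every cell -> ACCEPT
  (1,1)=* (1,4)=. (3,2)=* -> step gives (2,3)='.' but target has '*' -> reject
  (1,1)=* (1,4)=* (3,2)=. -> step gives (0,3)='*' but target has '.' -> reject
  (1,1)=* (1,4)=* (3,2)=* -> step gives (0,3)='*' but target has '.' -> reject
Unique solution: (1,1)=live, (1,4)=dead, (3,2)=dead.
Check: live-neighbor counts of every cell in the completed generation 0:
22320
33343
24532
21323
Applying B3/S23 to generation 0 with these counts gives:
.**..
***.*
*..**
..***
which matches the target exactly.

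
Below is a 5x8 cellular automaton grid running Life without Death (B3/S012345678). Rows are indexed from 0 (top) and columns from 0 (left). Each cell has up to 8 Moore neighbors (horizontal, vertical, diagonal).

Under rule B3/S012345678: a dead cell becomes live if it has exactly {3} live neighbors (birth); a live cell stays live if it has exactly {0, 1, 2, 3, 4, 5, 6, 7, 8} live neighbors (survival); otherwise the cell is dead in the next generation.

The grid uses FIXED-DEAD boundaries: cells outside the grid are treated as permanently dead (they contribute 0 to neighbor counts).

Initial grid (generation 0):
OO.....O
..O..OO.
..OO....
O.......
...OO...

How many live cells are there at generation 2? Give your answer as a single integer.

Answer: 22

Derivation:
Simulating step by step:
Generation 0 (given above): 11 live cells
Generation 1: 16 live cells
OO....OO
..OO.OO.
.OOO....
O.O.O...
...OO...
Generation 2: 22 live cells
OOO..OOO
O.OOOOOO
.OOO.O..
O.O.O...
...OO...
Population at generation 2: 22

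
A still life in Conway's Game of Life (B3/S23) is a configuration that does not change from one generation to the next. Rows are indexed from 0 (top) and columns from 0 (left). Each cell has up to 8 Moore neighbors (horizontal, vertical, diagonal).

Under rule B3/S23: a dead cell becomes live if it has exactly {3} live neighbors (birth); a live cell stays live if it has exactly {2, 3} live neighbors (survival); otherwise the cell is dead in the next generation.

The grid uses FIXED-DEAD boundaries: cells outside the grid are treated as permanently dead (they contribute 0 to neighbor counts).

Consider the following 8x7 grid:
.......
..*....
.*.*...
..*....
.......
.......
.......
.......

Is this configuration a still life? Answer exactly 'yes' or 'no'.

Answer: yes

Derivation:
Compute generation 1 and compare to generation 0 (given above):
Generation 1:
.......
..*....
.*.*...
..*....
.......
.......
.......
.......
The grids are IDENTICAL -> still life.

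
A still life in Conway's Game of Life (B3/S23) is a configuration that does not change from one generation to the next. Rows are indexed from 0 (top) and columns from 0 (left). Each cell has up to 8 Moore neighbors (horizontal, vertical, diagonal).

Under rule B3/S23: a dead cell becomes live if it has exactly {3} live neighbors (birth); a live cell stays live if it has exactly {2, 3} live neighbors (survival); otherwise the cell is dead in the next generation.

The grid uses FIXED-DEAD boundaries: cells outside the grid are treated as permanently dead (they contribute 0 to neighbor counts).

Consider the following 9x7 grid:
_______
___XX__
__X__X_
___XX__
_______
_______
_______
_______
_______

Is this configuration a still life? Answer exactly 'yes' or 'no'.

Answer: yes

Derivation:
Compute generation 1 and compare to generation 0 (given above):
Generation 1:
_______
___XX__
__X__X_
___XX__
_______
_______
_______
_______
_______
The grids are IDENTICAL -> still life.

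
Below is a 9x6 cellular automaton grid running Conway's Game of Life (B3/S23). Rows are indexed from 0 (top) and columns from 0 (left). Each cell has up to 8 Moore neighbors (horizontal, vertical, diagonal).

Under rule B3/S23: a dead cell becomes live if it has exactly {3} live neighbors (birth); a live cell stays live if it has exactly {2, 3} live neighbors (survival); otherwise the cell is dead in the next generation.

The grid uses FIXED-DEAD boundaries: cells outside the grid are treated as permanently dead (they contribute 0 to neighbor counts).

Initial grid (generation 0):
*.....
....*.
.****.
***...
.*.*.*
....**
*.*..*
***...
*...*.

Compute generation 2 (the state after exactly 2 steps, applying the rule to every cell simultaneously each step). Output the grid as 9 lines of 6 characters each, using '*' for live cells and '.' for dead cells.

Simulating step by step:
Generation 0 (given above): 22 live cells
Generation 1: 23 live cells
......
.**.*.
*...*.
*.....
**.*.*
.***.*
*.****
*.**..
*.....
Generation 2: 14 live cells
(generation 2 grid is the final answer)

Answer: ......
.*.*..
*..*..
*...*.
*..*..
.....*
*....*
*.*...
.*....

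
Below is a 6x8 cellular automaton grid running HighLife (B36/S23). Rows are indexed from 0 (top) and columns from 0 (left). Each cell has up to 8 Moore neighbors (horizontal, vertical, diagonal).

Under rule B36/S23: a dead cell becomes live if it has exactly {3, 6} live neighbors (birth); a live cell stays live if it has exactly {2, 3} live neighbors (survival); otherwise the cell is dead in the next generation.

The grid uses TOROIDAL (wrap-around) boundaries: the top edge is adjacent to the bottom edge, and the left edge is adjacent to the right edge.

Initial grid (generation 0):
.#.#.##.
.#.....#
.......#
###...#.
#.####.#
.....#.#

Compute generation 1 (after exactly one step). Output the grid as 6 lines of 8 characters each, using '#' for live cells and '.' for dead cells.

Answer: ..#.##.#
..#....#
..#...##
..#.###.
..####..
.#..#.##

Derivation:
Simulating step by step:
Generation 0 (given above): 19 live cells
Generation 1: 21 live cells
(generation 1 grid is the final answer)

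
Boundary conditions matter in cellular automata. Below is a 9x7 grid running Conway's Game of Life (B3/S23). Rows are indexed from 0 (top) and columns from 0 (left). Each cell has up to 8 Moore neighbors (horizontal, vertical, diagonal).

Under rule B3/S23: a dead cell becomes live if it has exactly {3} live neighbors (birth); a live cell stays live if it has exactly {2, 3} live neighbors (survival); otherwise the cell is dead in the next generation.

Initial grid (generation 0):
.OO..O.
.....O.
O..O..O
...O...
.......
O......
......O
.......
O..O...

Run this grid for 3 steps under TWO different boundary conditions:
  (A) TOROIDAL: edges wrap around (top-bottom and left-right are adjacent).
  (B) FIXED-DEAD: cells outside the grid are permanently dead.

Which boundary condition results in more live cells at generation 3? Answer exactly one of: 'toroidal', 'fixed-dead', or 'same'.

Answer: toroidal

Derivation:
Under TOROIDAL boundary, generation 3:
O...OO.
.OO.O.O
OOOOOO.
O......
.......
.......
.......
.OO....
OOOO...
Population = 20

Under FIXED-DEAD boundary, generation 3:
.....O.
...O.O.
...O.O.
.......
.......
.......
.......
.......
.......
Population = 5

Comparison: toroidal=20, fixed-dead=5 -> toroidal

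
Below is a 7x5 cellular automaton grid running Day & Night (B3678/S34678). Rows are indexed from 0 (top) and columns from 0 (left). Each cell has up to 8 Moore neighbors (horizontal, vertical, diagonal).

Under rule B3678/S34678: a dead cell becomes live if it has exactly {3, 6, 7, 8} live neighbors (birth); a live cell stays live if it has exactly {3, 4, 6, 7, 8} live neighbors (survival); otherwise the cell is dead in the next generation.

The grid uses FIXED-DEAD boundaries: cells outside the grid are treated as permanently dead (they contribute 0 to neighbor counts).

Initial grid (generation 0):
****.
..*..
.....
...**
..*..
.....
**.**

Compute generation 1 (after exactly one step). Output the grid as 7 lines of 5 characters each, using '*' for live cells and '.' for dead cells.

Simulating step by step:
Generation 0 (given above): 12 live cells
Generation 1: 9 live cells
(generation 1 grid is the final answer)

Answer: .**..
..**.
...*.
.....
...*.
.***.
.....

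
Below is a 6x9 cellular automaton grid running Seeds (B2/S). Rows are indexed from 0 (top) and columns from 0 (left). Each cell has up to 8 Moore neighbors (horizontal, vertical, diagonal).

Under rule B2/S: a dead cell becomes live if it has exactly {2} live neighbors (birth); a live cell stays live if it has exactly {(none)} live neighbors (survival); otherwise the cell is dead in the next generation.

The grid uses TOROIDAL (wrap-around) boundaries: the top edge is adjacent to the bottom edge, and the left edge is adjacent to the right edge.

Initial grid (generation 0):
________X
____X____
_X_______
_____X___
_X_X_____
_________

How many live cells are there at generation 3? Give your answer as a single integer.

Answer: 12

Derivation:
Simulating step by step:
Generation 0 (given above): 6 live cells
Generation 1: 10 live cells
_________
X________
____XX___
XX__X____
__X_X____
X_X______
Generation 2: 9 live cells
X_______X
____XX___
___X____X
__X______
_____X__X
_________
Generation 3: 12 live cells
____XX___
___X___X_
__X__X___
X__XX__XX
_________
_______X_
Population at generation 3: 12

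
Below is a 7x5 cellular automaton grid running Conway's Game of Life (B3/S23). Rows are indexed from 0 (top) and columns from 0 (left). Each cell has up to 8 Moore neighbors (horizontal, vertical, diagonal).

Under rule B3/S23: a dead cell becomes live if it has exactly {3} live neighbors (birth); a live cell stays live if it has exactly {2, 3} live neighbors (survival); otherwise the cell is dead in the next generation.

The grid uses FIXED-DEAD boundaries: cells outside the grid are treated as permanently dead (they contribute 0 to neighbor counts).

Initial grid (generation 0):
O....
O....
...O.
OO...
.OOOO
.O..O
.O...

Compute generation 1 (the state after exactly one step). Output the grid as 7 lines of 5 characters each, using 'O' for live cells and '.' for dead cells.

Answer: .....
.....
OO...
OO..O
...OO
OO..O
.....

Derivation:
Simulating step by step:
Generation 0 (given above): 12 live cells
Generation 1: 10 live cells
(generation 1 grid is the final answer)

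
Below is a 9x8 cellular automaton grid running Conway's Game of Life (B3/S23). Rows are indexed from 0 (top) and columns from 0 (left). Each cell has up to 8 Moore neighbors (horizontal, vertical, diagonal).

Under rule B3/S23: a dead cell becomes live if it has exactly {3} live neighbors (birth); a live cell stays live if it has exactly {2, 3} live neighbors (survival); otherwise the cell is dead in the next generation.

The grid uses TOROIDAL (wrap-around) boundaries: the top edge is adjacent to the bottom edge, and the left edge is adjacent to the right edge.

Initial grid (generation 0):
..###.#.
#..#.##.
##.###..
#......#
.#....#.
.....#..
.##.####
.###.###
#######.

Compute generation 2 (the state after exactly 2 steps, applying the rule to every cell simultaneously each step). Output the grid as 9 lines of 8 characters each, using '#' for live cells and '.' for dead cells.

Simulating step by step:
Generation 0 (given above): 37 live cells
Generation 1: 23 live cells
#.......
#.....#.
.###.#..
..#.####
#.....##
###.#..#
.#.....#
........
#.......
Generation 2: 18 live cells
(generation 2 grid is the final answer)

Answer: ##......
#.#....#
####....
..#.#...
..#.#...
..#.....
.##....#
#.......
........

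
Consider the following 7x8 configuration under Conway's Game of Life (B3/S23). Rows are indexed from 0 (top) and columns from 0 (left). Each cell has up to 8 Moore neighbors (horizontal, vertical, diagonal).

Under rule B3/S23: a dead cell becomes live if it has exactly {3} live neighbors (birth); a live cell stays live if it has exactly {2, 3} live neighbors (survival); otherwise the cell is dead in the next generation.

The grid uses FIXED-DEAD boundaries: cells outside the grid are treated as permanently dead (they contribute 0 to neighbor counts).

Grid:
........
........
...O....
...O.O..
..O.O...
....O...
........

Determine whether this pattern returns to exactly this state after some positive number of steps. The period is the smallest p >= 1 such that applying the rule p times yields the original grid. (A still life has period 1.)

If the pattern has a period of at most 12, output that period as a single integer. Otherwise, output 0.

Simulating and comparing each generation to the original:
Gen 0 (original, given above): 6 live cells
Gen 1: 6 live cells, differs from original
Gen 2: 6 live cells, MATCHES original -> period = 2

Answer: 2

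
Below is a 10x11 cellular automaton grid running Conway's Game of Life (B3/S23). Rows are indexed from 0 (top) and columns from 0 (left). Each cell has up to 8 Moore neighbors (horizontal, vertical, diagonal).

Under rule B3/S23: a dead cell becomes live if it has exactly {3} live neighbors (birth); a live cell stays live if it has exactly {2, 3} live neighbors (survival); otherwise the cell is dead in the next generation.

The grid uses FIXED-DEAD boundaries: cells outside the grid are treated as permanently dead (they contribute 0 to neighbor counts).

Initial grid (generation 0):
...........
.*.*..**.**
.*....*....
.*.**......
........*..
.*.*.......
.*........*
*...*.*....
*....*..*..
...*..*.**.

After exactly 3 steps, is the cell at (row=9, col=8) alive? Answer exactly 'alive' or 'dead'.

Answer: alive

Derivation:
Simulating step by step:
Generation 0 (given above): 26 live cells
Generation 1: 28 live cells
...........
..*...**...
**.*****...
..*........
...**......
..*........
***........
**...*.....
....***.**.
.......***.
Generation 2: 31 live cells
...........
.****..*...
.*.***.*...
.**...*....
..**.......
..*........
*.*........
*.*.***....
....***..*.
.....***.*.
Generation 3: 22 live cells
..**.......
.*...**....
*....*.*...
.*...**....
...*.......
..*........
..*..*.....
....*.*....
...*....*..
....*..**..

Cell (9,8) at generation 3: 1 -> alive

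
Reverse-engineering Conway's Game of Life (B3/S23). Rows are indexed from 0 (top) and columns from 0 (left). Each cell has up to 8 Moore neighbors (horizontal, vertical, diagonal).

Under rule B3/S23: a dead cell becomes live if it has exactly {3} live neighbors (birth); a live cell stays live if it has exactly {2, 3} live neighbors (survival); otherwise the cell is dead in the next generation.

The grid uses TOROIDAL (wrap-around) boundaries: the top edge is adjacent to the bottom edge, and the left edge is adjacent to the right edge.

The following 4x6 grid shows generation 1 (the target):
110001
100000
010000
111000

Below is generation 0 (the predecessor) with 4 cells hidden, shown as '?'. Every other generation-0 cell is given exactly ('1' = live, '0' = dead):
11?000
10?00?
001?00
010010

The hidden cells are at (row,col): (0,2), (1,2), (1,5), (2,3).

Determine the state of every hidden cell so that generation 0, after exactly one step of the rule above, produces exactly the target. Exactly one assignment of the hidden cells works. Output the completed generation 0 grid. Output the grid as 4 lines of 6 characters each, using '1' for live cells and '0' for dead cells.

Hidden generation-0 cells (in order): (0,2), (1,2), (1,5), (2,3).
A hidden cell only influences target cells in its own 3x3 neighborhood. Try each of the 2^4 = 16 assignments, step the completed generation 0 forward once under B3/S23, and compare with the target:
  (0,2)=0 (1,2)=0 (1,5)=0 (2,3)=0 -> step reproduces the target at every cell -> ACCEPT
  (0,2)=0 (1,2)=0 (1,5)=0 (2,3)=1 -> step gives (1,2)='1' but target has '0' -> reject
  (0,2)=0 (1,2)=0 (1,5)=1 (2,3)=0 -> step gives (0,0)='0' but target has '1' -> reject
  (0,2)=0 (1,2)=0 (1,5)=1 (2,3)=1 -> step gives (0,0)='0' but target has '1' -> reject
  (0,2)=0 (1,2)=1 (1,5)=0 (2,3)=0 -> step gives (0,1)='0' but target has '1' -> reject
  (0,2)=0 (1,2)=1 (1,5)=0 (2,3)=1 -> step gives (0,1)='0' but target has '1' -> reject
  (0,2)=0 (1,2)=1 (1,5)=1 (2,3)=0 -> step gives (0,0)='0' but target has '1' -> reject
  (0,2)=0 (1,2)=1 (1,5)=1 (2,3)=1 -> step gives (0,0)='0' but target has '1' -> reject
  (0,2)=1 (1,2)=0 (1,5)=0 (2,3)=0 -> step gives (0,1)='0' but target has '1' -> reject
  (0,2)=1 (1,2)=0 (1,5)=0 (2,3)=1 -> step gives (0,1)='0' but target has '1' -> reject
  (0,2)=1 (1,2)=0 (1,5)=1 (2,3)=0 -> step gives (0,0)='0' but target has '1' -> reject
  (0,2)=1 (1,2)=0 (1,5)=1 (2,3)=1 -> step gives (0,0)='0' but target has '1' -> reject
  (0,2)=1 (1,2)=1 (1,5)=0 (2,3)=0 -> step gives (0,1)='0' but target has '1' -> reject
  (0,2)=1 (1,2)=1 (1,5)=0 (2,3)=1 -> step gives (0,1)='0' but target has '1' -> reject
  (0,2)=1 (1,2)=1 (1,5)=1 (2,3)=0 -> step gives (0,0)='0' but target has '1' -> reject
  (0,2)=1 (1,2)=1 (1,5)=1 (2,3)=1 -> step gives (0,0)='0' but target has '1' -> reject
Unique solution: (0,2)=dead, (1,2)=dead, (1,5)=dead, (2,3)=dead.
Check: live-neighbor counts of every cell in the completed generation 0:
332113
242102
231212
333202
Applying B3/S23 to generation 0 with these counts gives:
110001
100000
010000
111000
which matches the target exactly.

Answer: 110000
100000
001000
010010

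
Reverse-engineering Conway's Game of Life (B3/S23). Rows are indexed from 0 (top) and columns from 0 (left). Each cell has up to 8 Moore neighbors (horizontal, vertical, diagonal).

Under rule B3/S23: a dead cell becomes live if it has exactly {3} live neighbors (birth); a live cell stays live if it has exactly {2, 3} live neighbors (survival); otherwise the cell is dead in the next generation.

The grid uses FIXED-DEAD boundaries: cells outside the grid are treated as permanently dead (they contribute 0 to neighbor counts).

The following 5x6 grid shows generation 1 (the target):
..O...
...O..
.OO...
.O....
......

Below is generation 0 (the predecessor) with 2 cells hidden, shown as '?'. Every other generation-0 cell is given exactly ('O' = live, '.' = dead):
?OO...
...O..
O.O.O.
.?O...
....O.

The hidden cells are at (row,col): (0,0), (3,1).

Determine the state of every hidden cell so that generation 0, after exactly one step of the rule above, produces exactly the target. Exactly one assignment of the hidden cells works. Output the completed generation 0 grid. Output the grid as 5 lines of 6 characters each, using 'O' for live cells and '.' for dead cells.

Answer: .OO...
...O..
O.O.O.
..O...
....O.

Derivation:
Hidden generation-0 cells (in order): (0,0), (3,1).
A hidden cell only influences target cells in its own 3x3 neighborhood. Try each of the 2^2 = 4 assignments, step the completed generation 0 forward once under B3/S23, and compare with the target:
  (0,0)=. (3,1)=. -> step reproduces the target at every cell -> ACCEPT
  (0,0)=. (3,1)=O -> step gives (2,1)='.' but target has 'O' -> reject
  (0,0)=O (3,1)=. -> step gives (0,1)='O' but target has '.' -> reject
  (0,0)=O (3,1)=O -> step gives (0,1)='O' but target has '.' -> reject
Unique solution: (0,0)=dead, (3,1)=dead.
Check: live-neighbor counts of every cell in the completed generation 0:
112210
244321
032411
131422
011201
Applying B3/S23 to generation 0 with these counts gives:
..O...
...O..
.OO...
.O....
......
which matches the target exactly.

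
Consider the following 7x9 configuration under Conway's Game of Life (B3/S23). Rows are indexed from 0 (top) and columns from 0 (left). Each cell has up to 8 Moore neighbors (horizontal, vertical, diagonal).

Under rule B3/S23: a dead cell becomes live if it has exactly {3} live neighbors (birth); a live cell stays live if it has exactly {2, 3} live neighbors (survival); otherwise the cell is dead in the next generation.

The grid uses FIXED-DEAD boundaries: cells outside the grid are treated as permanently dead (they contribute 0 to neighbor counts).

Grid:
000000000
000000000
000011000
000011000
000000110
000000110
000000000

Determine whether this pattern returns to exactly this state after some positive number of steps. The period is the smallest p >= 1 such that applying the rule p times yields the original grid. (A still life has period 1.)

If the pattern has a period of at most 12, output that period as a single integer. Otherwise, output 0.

Simulating and comparing each generation to the original:
Gen 0 (original, given above): 8 live cells
Gen 1: 6 live cells, differs from original
Gen 2: 8 live cells, MATCHES original -> period = 2

Answer: 2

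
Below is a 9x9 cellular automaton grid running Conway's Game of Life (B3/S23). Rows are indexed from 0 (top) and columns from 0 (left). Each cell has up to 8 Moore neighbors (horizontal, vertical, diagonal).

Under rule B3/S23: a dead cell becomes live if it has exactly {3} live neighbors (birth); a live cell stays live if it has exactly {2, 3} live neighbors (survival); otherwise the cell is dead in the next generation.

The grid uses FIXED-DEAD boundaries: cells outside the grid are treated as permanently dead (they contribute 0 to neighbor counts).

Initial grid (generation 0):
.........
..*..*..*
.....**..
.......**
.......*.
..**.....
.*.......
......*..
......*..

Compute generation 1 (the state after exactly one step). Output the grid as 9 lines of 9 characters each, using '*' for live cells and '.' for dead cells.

Simulating step by step:
Generation 0 (given above): 13 live cells
Generation 1: 11 live cells
(generation 1 grid is the final answer)

Answer: .........
.....**..
.....**.*
.......**
.......**
..*......
..*......
.........
.........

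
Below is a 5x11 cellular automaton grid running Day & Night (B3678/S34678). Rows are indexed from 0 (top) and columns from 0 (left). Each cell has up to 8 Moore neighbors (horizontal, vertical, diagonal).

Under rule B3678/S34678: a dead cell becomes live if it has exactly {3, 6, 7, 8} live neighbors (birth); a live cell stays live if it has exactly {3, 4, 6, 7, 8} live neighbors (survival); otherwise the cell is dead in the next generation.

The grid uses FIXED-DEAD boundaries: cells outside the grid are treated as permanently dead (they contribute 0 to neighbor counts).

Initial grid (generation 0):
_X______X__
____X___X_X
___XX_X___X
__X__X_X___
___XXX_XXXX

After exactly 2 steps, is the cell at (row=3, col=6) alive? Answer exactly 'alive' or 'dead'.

Answer: alive

Derivation:
Simulating step by step:
Generation 0 (given above): 19 live cells
Generation 1: 14 live cells
_________X_
___X_X_X___
___XX__X_X_
____XX_X__X
____X___X__
Generation 2: 7 live cells
___________
______X____
___X_______
____XXX__X_
_____X_____

Cell (3,6) at generation 2: 1 -> alive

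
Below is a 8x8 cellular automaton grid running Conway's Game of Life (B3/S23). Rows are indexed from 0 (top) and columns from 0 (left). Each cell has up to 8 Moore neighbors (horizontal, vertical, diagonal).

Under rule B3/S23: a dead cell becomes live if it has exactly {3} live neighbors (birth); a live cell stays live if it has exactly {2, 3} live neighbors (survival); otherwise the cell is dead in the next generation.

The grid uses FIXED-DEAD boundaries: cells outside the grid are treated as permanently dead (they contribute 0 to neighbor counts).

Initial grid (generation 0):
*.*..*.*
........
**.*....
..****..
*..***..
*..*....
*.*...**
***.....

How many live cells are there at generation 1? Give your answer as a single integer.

Answer: 18

Derivation:
Simulating step by step:
Generation 0 (given above): 24 live cells
Generation 1: 18 live cells
........
*.*.....
.*.*....
*....*..
.*...*..
*.**.**.
*.**....
*.*.....
Population at generation 1: 18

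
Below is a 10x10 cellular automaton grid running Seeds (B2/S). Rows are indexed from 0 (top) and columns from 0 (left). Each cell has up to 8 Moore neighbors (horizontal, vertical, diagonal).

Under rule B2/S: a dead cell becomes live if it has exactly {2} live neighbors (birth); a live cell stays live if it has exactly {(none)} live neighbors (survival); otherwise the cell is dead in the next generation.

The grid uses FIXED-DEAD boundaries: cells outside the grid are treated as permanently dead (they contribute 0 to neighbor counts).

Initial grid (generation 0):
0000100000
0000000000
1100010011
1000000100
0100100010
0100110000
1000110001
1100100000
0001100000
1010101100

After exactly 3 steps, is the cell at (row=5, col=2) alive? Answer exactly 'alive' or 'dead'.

Answer: dead

Derivation:
Simulating step by step:
Generation 0 (given above): 28 live cells
Generation 1: 26 live cells
0000000000
1100110011
0000001100
0010111000
0011001100
0010001011
0010001000
0010000000
0000001100
0100000000
Generation 2: 22 live cells
1100110011
0000000000
1010000001
0100000010
0000000001
0000000000
0000010011
0101010000
0110000000
0000001100
Generation 3: 21 live cells
0000000000
0011110000
0000000010
1010000000
0000000010
0000000000
0010001000
1000001011
1001110100
0110000000

Cell (5,2) at generation 3: 0 -> dead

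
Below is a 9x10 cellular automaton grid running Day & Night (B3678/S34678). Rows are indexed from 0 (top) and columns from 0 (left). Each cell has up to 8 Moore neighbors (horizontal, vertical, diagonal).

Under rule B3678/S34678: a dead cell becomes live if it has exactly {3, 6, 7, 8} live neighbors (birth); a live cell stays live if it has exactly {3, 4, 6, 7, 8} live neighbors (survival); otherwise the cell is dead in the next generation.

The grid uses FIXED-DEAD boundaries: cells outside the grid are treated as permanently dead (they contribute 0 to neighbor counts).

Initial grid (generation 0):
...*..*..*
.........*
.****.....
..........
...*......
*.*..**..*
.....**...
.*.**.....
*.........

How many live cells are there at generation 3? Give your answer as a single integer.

Answer: 9

Derivation:
Simulating step by step:
Generation 0 (given above): 20 live cells
Generation 1: 11 live cells
..........
....*.....
..........
....*.....
..........
....***...
.***.**...
.....*....
..........
Generation 2: 10 live cells
..........
..........
..........
..........
....*.....
..*****...
......*...
..*.*.*...
..........
Generation 3: 9 live cells
..........
..........
..........
..........
....*.....
...***....
..*..***..
.....*....
..........
Population at generation 3: 9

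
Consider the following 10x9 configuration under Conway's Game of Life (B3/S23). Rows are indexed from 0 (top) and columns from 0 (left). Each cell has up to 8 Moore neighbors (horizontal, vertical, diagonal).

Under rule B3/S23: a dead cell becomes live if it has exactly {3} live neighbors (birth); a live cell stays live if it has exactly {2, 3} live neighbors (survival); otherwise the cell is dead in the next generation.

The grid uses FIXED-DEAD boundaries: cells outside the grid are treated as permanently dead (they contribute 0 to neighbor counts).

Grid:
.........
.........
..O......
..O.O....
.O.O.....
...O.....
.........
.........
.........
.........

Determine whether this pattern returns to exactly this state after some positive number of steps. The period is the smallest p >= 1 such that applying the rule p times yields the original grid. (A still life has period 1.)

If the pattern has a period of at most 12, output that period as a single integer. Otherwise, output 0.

Answer: 2

Derivation:
Simulating and comparing each generation to the original:
Gen 0 (original, given above): 6 live cells
Gen 1: 6 live cells, differs from original
Gen 2: 6 live cells, MATCHES original -> period = 2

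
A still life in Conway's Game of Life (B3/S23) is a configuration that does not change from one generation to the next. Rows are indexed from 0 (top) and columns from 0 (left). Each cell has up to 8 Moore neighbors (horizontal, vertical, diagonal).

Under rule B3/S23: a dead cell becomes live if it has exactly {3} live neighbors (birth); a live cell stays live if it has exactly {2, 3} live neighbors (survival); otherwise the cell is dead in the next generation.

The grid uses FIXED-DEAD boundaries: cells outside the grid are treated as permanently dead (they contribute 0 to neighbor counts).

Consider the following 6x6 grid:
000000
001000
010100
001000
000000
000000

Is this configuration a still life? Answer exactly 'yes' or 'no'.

Compute generation 1 and compare to generation 0 (given above):
Generation 1:
000000
001000
010100
001000
000000
000000
The grids are IDENTICAL -> still life.

Answer: yes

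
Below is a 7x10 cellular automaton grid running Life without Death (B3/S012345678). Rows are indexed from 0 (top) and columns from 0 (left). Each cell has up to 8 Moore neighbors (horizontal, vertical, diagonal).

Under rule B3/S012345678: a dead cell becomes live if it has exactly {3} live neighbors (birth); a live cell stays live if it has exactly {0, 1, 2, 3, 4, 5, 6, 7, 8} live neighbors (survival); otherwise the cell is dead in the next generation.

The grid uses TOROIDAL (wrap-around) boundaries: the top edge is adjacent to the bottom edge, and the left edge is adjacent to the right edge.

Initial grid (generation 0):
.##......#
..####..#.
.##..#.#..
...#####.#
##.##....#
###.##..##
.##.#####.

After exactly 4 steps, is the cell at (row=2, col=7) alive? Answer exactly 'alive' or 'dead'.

Answer: alive

Derivation:
Simulating step by step:
Generation 0 (given above): 37 live cells
Generation 1: 41 live cells
###......#
#.#####.#.
.##..#.#..
...#####.#
##.##..#.#
###.##..##
.##.#####.
Generation 2: 44 live cells
###......#
#.#######.
###..#.#.#
...#####.#
##.##..#.#
###.##..##
.##.#####.
Generation 3: 44 live cells
###......#
#.#######.
###..#.#.#
...#####.#
##.##..#.#
###.##..##
.##.#####.
Generation 4: 44 live cells
###......#
#.#######.
###..#.#.#
...#####.#
##.##..#.#
###.##..##
.##.#####.

Cell (2,7) at generation 4: 1 -> alive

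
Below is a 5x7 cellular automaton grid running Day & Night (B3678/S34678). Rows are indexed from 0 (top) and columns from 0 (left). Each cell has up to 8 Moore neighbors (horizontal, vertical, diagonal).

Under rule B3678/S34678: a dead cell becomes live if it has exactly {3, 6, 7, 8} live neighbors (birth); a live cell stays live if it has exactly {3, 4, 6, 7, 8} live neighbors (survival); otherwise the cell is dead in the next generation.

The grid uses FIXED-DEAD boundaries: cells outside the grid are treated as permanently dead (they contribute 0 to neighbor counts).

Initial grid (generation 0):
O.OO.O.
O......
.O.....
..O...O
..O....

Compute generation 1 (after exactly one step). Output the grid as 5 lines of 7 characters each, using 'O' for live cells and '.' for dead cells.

Answer: .O.....
..O....
.......
.O.....
.......

Derivation:
Simulating step by step:
Generation 0 (given above): 9 live cells
Generation 1: 3 live cells
(generation 1 grid is the final answer)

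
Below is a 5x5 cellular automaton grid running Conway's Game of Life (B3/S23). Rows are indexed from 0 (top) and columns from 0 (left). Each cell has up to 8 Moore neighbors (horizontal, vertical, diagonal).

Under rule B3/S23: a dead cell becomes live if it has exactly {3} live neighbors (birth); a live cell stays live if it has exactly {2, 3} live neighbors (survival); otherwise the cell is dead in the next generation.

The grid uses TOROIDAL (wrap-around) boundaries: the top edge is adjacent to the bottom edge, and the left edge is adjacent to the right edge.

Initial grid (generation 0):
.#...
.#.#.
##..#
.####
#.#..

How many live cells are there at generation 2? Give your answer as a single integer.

Answer: 5

Derivation:
Simulating step by step:
Generation 0 (given above): 12 live cells
Generation 1: 6 live cells
##...
.#..#
.....
.....
#...#
Generation 2: 5 live cells
.#...
.#...
.....
.....
##..#
Population at generation 2: 5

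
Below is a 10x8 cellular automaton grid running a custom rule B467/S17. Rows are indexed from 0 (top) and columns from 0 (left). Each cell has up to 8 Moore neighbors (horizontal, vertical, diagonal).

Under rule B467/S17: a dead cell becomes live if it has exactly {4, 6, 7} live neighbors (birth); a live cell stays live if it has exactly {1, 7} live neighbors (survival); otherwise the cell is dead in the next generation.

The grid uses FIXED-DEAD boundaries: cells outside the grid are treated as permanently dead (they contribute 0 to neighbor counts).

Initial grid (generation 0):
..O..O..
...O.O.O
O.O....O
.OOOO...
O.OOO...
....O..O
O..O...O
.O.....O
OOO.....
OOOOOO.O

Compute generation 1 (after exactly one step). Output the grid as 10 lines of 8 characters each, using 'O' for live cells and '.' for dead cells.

Answer: ..O..O..
.....OOO
OO..O..O
........
OO......
.......O
O..O....
O.O....O
...O....
.....O..

Derivation:
Simulating step by step:
Generation 0 (given above): 33 live cells
Generation 1: 19 live cells
(generation 1 grid is the final answer)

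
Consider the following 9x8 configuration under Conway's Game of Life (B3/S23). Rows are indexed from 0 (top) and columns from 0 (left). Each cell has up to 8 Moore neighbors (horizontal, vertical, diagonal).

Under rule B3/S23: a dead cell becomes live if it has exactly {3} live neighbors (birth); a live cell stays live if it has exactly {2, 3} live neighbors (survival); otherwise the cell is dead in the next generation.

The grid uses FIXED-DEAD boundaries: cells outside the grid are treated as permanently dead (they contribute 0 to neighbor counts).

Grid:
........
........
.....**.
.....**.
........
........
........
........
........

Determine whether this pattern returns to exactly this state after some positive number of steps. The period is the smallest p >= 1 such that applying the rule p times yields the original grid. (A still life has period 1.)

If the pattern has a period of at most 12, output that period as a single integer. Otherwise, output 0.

Answer: 1

Derivation:
Simulating and comparing each generation to the original:
Gen 0 (original, given above): 4 live cells
Gen 1: 4 live cells, MATCHES original -> period = 1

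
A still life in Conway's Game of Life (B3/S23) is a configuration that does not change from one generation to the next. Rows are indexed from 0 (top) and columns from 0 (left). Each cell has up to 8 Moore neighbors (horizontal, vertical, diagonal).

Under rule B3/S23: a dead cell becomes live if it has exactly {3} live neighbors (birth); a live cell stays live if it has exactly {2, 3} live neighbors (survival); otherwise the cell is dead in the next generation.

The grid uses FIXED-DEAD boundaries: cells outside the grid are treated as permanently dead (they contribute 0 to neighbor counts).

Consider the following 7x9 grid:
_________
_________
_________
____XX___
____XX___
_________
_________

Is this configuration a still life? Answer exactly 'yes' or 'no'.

Answer: yes

Derivation:
Compute generation 1 and compare to generation 0 (given above):
Generation 1:
_________
_________
_________
____XX___
____XX___
_________
_________
The grids are IDENTICAL -> still life.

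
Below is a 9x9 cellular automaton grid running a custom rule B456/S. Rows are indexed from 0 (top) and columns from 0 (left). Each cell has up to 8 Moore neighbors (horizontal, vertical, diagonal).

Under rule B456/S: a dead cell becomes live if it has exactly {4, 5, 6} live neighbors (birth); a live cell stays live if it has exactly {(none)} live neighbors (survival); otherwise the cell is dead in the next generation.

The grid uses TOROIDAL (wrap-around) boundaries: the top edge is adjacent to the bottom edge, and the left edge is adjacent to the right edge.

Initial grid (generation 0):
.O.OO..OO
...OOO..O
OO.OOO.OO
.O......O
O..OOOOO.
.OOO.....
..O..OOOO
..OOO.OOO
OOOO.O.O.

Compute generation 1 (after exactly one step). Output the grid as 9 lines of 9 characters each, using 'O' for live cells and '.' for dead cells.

Simulating step by step:
Generation 0 (given above): 44 live cells
Generation 1: 32 live cells
(generation 1 grid is the final answer)

Answer: O.O..OO..
O.O...OO.
..O......
O.OOOOOO.
.OO......
....OOOOO
.O.OO....
OO...O...
....O.O.O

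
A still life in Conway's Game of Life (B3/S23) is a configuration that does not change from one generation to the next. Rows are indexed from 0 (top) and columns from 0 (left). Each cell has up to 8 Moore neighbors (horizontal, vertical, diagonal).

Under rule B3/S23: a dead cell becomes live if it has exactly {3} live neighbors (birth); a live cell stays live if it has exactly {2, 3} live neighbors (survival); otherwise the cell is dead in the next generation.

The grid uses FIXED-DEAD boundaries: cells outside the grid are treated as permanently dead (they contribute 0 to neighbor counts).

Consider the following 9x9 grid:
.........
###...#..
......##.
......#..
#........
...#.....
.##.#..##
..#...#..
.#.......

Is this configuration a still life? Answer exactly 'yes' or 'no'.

Compute generation 1 and compare to generation 0 (given above):
Generation 1:
.#.......
.#....##.
.#...###.
......##.
.........
.###.....
.##....#.
..##...#.
.........
Cell (0,1) differs: gen0=0 vs gen1=1 -> NOT a still life.

Answer: no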